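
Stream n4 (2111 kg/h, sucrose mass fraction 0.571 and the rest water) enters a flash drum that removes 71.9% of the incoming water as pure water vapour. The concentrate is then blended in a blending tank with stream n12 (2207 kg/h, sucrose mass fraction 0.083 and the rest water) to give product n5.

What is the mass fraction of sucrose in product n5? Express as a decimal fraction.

Vapour removed = 0.719×0.429×2111 = 651.14 kg/h; concentrate = 1459.9 kg/h.
sucrose reaching the mixer = 1205.4 (from concentrate) + 2207×0.083 = 1388.6 kg/h.
Product flow = 1459.9 + 2207 = 3666.9 kg/h; sucrose fraction = 0.379.

0.379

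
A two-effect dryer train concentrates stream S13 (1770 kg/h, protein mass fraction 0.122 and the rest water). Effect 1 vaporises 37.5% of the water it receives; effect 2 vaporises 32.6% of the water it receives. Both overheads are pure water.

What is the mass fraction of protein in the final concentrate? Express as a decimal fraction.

0.248

water in feed = 1770×0.878 = 1554.1 kg/h.
After stage 1: water left = (1−0.375)×1554.1 = 971.29; stream total = 1187.2 kg/h.
After stage 2: water left = (1−0.326)×971.29 = 654.65; final concentrate = 870.59 kg/h.
protein fraction = 215.94/870.59 = 0.248.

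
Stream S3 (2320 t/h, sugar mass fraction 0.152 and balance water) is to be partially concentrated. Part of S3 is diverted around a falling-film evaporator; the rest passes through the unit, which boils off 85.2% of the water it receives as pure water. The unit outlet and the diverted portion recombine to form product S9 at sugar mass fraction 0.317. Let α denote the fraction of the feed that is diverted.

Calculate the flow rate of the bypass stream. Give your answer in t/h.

All 2320×0.152 = 352.64 t/h of sugar reaches S9, so S9 = 352.64/0.317 = 1112.4 t/h and vapour = 1207.6 t/h.
The evaporator receives (1−α)·2320 of feed at 0.848 water and removes 0.852 of that water:
0.852×0.848×(1−α)×2320 = 1207.6
(1−α) = 1207.6/1676.2 = 0.7204;  α = 0.2796.
Bypass flow = 0.2796×2320 = 648.61 t/h.

648.6 t/h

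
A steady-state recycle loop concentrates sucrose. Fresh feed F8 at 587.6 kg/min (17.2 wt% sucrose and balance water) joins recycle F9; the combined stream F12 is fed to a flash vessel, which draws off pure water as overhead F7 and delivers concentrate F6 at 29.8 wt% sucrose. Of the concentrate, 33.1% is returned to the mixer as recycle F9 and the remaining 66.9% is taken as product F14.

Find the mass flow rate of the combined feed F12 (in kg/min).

Overall sucrose balance (none leaves overhead): sucrose in fresh feed = sucrose in product, i.e. 587.6×0.172 = (1−0.331)·F6·0.298.
F6 = 101.07/(0.298×0.669) = 506.95 kg/min.
Recycle F9 = 0.331×506.95 = 167.8 kg/min.
Combined feed F12 = 587.6 + 167.8 = 755.4 kg/min.

755.4 kg/min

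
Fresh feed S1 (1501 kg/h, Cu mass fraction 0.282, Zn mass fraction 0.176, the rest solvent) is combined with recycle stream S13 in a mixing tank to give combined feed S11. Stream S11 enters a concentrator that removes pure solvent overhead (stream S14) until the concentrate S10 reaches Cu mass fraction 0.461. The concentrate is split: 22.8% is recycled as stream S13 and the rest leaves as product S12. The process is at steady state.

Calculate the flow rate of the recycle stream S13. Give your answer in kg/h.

Overall Cu balance (none leaves overhead): Cu in fresh feed = Cu in product, i.e. 1501×0.282 = (1−0.228)·S10·0.461.
S10 = 423.28/(0.461×0.772) = 1189.4 kg/h.
Recycle S13 = 0.228×1189.4 = 271.17 kg/h.

271.2 kg/h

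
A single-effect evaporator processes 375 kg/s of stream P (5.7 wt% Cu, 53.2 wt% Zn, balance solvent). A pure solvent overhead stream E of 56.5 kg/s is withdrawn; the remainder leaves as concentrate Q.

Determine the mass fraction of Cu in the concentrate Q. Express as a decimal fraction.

0.067

Cu is not removed: 375×0.057 = 21.375 kg/s of Cu enters Q.
Concentrate = 375 − 56.5 = 318.5 kg/s.
Mass fraction = 21.375/318.5 = 0.067.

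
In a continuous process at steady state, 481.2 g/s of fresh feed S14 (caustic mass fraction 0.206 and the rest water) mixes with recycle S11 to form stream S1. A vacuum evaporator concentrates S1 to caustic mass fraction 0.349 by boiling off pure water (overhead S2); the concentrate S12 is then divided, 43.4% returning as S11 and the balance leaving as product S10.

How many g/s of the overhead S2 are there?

197.2 g/s

Overall caustic balance (none leaves overhead): caustic in fresh feed = caustic in product, i.e. 481.2×0.206 = (1−0.434)·S12·0.349.
S12 = 99.127/(0.349×0.566) = 501.82 g/s.
Recycle S11 = 0.434×501.82 = 217.79 g/s.
Combined feed S1 = 481.2 + 217.79 = 698.99 g/s.
Overhead S2 = S1 − S12 = 698.99 − 501.82 = 197.17 g/s.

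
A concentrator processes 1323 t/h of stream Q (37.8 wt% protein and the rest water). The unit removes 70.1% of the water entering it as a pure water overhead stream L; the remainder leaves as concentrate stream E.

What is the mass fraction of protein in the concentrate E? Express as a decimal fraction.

protein is not removed: 1323×0.378 = 500.09 t/h of protein enters E.
water entering = 1323×0.622 = 822.91 t/h; overhead removed = 0.701×822.91 = 576.86 t/h.
Concentrate = 1323 − 576.86 = 746.14 t/h.
Mass fraction = 500.09/746.14 = 0.670.

0.670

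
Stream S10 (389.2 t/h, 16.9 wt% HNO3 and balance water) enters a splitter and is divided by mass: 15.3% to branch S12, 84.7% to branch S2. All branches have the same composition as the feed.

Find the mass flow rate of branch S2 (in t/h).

329.7 t/h

Branch S2 flow = 0.847×389.2 = 329.65 t/h.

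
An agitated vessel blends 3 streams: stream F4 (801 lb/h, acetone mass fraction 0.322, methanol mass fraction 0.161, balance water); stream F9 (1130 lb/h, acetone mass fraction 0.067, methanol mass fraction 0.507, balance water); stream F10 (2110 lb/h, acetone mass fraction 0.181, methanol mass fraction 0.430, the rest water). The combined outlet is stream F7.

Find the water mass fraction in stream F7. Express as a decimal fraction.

0.425

Total flow out = 801 + 1130 + 2110 = 4041 lb/h.
water in = 801×0.517 + 1130×0.426 + 2110×0.389 = 1716.3 lb/h.
water mass fraction in F7 = 1716.3/4041 = 0.425.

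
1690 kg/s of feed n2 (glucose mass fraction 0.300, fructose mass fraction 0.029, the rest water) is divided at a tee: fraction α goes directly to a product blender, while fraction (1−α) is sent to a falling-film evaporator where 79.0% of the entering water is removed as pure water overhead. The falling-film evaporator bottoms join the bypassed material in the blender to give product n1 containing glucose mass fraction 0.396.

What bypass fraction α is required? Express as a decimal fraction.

All 1690×0.300 = 507 kg/s of glucose reaches n1, so n1 = 507/0.396 = 1280.3 kg/s and vapour = 409.7 kg/s.
The evaporator receives (1−α)·1690 of feed at 0.671 water and removes 0.790 of that water:
0.790×0.671×(1−α)×1690 = 409.7
(1−α) = 409.7/895.85 = 0.4573;  α = 0.5427.

0.543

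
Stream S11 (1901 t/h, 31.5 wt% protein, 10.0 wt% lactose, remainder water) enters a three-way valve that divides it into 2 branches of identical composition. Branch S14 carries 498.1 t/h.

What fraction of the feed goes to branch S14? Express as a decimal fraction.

0.262

Fraction to S14 = 498.1/1901 = 0.2620.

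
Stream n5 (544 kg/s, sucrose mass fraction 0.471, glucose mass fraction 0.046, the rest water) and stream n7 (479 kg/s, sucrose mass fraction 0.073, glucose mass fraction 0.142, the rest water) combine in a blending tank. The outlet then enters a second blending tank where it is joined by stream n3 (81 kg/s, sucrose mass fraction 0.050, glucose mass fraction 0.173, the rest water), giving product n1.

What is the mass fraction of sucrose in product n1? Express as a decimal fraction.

Overall, product flow = 1104 kg/s.
sucrose in = 544×0.471 + 479×0.073 + 81×0.050 = 295.24 kg/s.
sucrose fraction in n1 = 0.267.

0.267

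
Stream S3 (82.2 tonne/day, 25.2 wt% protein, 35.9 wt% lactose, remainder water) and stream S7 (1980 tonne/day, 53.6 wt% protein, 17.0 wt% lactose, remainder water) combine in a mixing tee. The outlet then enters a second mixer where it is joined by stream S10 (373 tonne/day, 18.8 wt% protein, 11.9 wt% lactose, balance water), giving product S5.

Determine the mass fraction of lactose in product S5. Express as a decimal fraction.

Overall, product flow = 2435.2 tonne/day.
lactose in = 82.2×0.359 + 1980×0.170 + 373×0.119 = 410.5 tonne/day.
lactose fraction in S5 = 0.169.

0.169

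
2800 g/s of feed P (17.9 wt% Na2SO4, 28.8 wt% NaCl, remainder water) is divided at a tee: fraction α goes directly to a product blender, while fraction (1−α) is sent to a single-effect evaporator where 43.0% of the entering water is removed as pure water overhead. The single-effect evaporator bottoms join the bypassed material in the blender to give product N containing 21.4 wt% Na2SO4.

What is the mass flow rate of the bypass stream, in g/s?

801.9 g/s

All 2800×0.179 = 501.2 g/s of Na2SO4 reaches N, so N = 501.2/0.214 = 2342.1 g/s and vapour = 457.94 g/s.
The evaporator receives (1−α)·2800 of feed at 0.533 water and removes 0.430 of that water:
0.430×0.533×(1−α)×2800 = 457.94
(1−α) = 457.94/641.73 = 0.7136;  α = 0.2864.
Bypass flow = 0.2864×2800 = 801.9 g/s.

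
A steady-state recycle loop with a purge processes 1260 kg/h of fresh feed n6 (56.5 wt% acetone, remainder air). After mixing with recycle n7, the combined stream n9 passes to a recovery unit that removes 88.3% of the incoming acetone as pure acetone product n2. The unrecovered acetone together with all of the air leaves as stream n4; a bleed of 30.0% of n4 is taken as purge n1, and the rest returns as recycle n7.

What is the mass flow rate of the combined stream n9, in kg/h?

2602 kg/h

air enters only via n6 and leaves only via the purge: 1260×0.435 = 0.300×(air in n4), and the recovery unit passes all air, so air in n9 = air in n4 = 1827 kg/h.
acetone in n9: m_A = 1260×0.565 + (1−0.300)·(1−0.883)·m_A, so m_A = 711.9/0.9181 = 775.41 kg/h.
n9 = 775.41 + 1827 = 2602.4 kg/h.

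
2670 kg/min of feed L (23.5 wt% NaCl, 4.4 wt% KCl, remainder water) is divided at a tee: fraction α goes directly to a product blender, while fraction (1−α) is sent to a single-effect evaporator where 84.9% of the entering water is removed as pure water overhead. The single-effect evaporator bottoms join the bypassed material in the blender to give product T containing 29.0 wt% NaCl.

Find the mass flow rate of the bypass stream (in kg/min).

1843 kg/min

All 2670×0.235 = 627.45 kg/min of NaCl reaches T, so T = 627.45/0.290 = 2163.6 kg/min and vapour = 506.38 kg/min.
The evaporator receives (1−α)·2670 of feed at 0.721 water and removes 0.849 of that water:
0.849×0.721×(1−α)×2670 = 506.38
(1−α) = 506.38/1634.4 = 0.3098;  α = 0.6902.
Bypass flow = 0.6902×2670 = 1842.8 kg/min.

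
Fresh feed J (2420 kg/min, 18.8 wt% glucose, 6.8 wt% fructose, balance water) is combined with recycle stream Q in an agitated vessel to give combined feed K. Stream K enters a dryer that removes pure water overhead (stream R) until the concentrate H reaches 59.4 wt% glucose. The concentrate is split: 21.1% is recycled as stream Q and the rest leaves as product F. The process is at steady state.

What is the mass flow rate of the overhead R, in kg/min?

Overall glucose balance (none leaves overhead): glucose in fresh feed = glucose in product, i.e. 2420×0.188 = (1−0.211)·H·0.594.
H = 454.96/(0.594×0.789) = 970.76 kg/min.
Recycle Q = 0.211×970.76 = 204.83 kg/min.
Combined feed K = 2420 + 204.83 = 2624.8 kg/min.
Overhead R = K − H = 2624.8 − 970.76 = 1654.1 kg/min.

1654 kg/min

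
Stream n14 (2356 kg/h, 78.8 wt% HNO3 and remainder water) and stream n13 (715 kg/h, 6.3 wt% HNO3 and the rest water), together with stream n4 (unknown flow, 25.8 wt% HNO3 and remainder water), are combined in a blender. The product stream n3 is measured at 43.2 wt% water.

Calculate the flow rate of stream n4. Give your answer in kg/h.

507.2 kg/h

Let n4 be the unknown flow. Total out = 3071 + n4.
water balance: 1169.4 + 0.742·n4 = 0.432·(3071 + n4)
(0.742 − 0.432)·n4 = 0.432×3071 − 1169.4 = 157.24
n4 = 157.24 / 0.310 = 507.24 kg/h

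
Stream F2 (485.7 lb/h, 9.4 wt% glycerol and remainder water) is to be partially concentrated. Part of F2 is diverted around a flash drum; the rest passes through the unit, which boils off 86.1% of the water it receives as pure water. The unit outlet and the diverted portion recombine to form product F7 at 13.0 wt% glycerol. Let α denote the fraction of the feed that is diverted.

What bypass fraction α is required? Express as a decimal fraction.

All 485.7×0.094 = 45.656 lb/h of glycerol reaches F7, so F7 = 45.656/0.130 = 351.2 lb/h and vapour = 134.5 lb/h.
The evaporator receives (1−α)·485.7 of feed at 0.906 water and removes 0.861 of that water:
0.861×0.906×(1−α)×485.7 = 134.5
(1−α) = 134.5/378.88 = 0.3550;  α = 0.6450.

0.645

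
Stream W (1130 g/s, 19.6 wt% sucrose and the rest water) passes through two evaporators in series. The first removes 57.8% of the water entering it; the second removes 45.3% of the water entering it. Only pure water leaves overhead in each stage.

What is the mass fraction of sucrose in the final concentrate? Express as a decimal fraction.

0.514

water in feed = 1130×0.804 = 908.52 g/s.
After stage 1: water left = (1−0.578)×908.52 = 383.4; stream total = 604.88 g/s.
After stage 2: water left = (1−0.453)×383.4 = 209.72; final concentrate = 431.2 g/s.
sucrose fraction = 221.48/431.2 = 0.514.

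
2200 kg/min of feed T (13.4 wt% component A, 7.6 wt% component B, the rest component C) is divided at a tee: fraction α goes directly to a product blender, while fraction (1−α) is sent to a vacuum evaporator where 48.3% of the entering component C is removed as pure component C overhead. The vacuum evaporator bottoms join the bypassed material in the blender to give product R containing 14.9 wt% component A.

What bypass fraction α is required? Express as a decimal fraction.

0.736

All 2200×0.134 = 294.8 kg/min of component A reaches R, so R = 294.8/0.149 = 1978.5 kg/min and vapour = 221.48 kg/min.
The evaporator receives (1−α)·2200 of feed at 0.790 component C and removes 0.483 of that component C:
0.483×0.790×(1−α)×2200 = 221.48
(1−α) = 221.48/839.45 = 0.2638;  α = 0.7362.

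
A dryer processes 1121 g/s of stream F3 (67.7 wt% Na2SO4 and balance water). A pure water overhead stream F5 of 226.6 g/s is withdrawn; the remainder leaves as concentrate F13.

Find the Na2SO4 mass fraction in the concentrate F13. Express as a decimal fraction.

Na2SO4 is not removed: 1121×0.677 = 758.92 g/s of Na2SO4 enters F13.
Concentrate = 1121 − 226.6 = 894.4 g/s.
Mass fraction = 758.92/894.4 = 0.849.

0.849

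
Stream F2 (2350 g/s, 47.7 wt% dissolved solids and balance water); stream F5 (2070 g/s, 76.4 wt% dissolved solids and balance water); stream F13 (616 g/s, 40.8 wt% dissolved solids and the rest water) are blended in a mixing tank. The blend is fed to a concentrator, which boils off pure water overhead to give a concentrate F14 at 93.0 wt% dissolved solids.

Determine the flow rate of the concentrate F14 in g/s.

dissolved solids entering = 2350×0.477 + 2070×0.764 + 616×0.408 = 2953.8 g/s.
All dissolved solids reports to F14, so F14 = 2953.8/0.930 = 3176.1 g/s.

3176 g/s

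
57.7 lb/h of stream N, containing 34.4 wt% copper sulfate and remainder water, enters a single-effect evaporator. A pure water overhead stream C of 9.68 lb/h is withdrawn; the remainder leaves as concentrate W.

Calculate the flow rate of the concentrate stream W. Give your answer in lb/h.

Concentrate = 57.7 − 9.68 = 48.02 lb/h.

48.02 lb/h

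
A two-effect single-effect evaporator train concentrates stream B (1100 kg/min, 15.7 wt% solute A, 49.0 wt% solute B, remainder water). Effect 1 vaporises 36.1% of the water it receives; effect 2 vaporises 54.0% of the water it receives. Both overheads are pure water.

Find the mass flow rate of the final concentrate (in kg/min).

825.8 kg/min

water in feed = 1100×0.353 = 388.3 kg/min.
After stage 1: water left = (1−0.361)×388.3 = 248.12; stream total = 959.82 kg/min.
After stage 2: water left = (1−0.540)×248.12 = 114.14; final concentrate = 825.84 kg/min.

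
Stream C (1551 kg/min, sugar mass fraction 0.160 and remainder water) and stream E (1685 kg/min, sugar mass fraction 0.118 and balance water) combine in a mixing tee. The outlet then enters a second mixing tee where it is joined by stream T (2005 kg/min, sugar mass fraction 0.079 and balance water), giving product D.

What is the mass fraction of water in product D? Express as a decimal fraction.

0.884

Overall, product flow = 5241 kg/min.
water in = 1551×0.840 + 1685×0.882 + 2005×0.921 = 4635.6 kg/min.
water fraction in D = 0.884.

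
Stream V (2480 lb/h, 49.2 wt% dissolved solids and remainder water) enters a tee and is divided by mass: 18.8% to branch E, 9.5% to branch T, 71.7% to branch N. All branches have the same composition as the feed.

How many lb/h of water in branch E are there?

236.8 lb/h

Branch E total = 0.188×2480 = 466.24 lb/h.
water in E = 0.508×466.24 = 236.85 lb/h.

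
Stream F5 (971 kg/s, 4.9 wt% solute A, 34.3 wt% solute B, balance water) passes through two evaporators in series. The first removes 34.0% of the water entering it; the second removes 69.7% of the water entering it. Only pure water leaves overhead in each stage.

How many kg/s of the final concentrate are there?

498.7 kg/s

water in feed = 971×0.608 = 590.37 kg/s.
After stage 1: water left = (1−0.340)×590.37 = 389.64; stream total = 770.27 kg/s.
After stage 2: water left = (1−0.697)×389.64 = 118.06; final concentrate = 498.69 kg/s.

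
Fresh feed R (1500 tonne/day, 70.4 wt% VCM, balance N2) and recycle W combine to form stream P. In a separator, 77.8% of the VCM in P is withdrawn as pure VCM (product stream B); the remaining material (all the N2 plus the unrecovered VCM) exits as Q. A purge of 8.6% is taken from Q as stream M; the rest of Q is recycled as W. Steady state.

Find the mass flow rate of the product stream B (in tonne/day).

VCM in P: m_A = 1500×0.704 + (1−0.086)·(1−0.778)·m_A, so m_A = 1056/0.7971 = 1324.8 tonne/day.
Product B = 0.778×1324.8 = 1030.7 tonne/day.

1031 tonne/day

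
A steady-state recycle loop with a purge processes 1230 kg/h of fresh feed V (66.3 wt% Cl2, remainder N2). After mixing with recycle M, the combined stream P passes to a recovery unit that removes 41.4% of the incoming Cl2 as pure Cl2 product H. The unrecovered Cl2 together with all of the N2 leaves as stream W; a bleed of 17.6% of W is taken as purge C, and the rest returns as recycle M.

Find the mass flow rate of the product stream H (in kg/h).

652.9 kg/h

Cl2 in P: m_A = 1230×0.663 + (1−0.176)·(1−0.414)·m_A, so m_A = 815.49/0.5171 = 1576.9 kg/h.
Product H = 0.414×1576.9 = 652.85 kg/h.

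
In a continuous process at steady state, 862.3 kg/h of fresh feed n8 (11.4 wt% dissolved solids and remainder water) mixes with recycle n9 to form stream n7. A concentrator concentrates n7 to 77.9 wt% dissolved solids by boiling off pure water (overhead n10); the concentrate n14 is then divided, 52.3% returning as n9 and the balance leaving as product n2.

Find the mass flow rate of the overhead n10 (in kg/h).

736.1 kg/h

Overall dissolved solids balance (none leaves overhead): dissolved solids in fresh feed = dissolved solids in product, i.e. 862.3×0.114 = (1−0.523)·n14·0.779.
n14 = 98.302/(0.779×0.477) = 264.55 kg/h.
Recycle n9 = 0.523×264.55 = 138.36 kg/h.
Combined feed n7 = 862.3 + 138.36 = 1000.7 kg/h.
Overhead n10 = n7 − n14 = 1000.7 − 264.55 = 736.11 kg/h.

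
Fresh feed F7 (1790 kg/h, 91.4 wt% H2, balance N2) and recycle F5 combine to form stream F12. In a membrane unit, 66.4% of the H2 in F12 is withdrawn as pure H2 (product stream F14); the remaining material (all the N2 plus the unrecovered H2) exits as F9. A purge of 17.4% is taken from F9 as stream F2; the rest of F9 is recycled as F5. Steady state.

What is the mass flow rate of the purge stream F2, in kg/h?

N2 enters only via F7 and leaves only via the purge: 1790×0.086 = 0.174×(N2 in F9), and the membrane unit passes all N2, so N2 in F12 = N2 in F9 = 884.71 kg/h.
H2 in F12: m_A = 1790×0.914 + (1−0.174)·(1−0.664)·m_A, so m_A = 1636.1/0.7225 = 2264.6 kg/h.
F9 = (1−0.664)×2264.6 + 884.71 = 1645.6 kg/h.
Purge F2 = 0.174×1645.6 = 286.33 kg/h.

286.3 kg/h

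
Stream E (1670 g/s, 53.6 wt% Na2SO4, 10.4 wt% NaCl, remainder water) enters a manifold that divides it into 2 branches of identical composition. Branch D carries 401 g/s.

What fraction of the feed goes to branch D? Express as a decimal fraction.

Fraction to D = 401/1670 = 0.2401.

0.240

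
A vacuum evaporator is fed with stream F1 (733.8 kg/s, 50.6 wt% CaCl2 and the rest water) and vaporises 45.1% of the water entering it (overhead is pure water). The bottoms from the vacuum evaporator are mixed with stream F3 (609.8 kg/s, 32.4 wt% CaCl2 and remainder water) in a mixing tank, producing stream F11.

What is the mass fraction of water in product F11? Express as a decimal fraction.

0.5179

Vapour removed = 0.451×0.494×733.8 = 163.49 kg/s; concentrate = 570.31 kg/s.
water reaching the mixer = 199.01 (from concentrate) + 609.8×0.676 = 611.24 kg/s.
Product flow = 570.31 + 609.8 = 1180.1 kg/s; water fraction = 0.5179.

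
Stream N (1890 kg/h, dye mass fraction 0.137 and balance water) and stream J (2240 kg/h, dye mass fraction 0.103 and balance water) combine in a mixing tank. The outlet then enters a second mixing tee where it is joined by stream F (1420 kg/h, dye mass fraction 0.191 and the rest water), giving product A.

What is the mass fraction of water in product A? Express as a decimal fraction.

0.863

Overall, product flow = 5550 kg/h.
water in = 1890×0.863 + 2240×0.897 + 1420×0.809 = 4789.1 kg/h.
water fraction in A = 0.863.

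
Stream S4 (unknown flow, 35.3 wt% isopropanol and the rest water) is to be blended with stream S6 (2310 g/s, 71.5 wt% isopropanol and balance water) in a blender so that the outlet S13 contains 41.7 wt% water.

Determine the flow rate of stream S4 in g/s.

1326 g/s

Let S4 be the unknown flow. Total out = 2310 + S4.
water balance: 658.35 + 0.647·S4 = 0.417·(2310 + S4)
(0.647 − 0.417)·S4 = 0.417×2310 − 658.35 = 304.92
S4 = 304.92 / 0.230 = 1325.7 g/s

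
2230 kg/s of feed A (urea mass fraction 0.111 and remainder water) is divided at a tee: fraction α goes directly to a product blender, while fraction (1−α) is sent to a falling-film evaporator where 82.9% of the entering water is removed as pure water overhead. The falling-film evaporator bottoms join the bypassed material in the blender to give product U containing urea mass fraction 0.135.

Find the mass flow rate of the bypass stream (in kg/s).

1692 kg/s

All 2230×0.111 = 247.53 kg/s of urea reaches U, so U = 247.53/0.135 = 1833.6 kg/s and vapour = 396.44 kg/s.
The evaporator receives (1−α)·2230 of feed at 0.889 water and removes 0.829 of that water:
0.829×0.889×(1−α)×2230 = 396.44
(1−α) = 396.44/1643.5 = 0.2412;  α = 0.7588.
Bypass flow = 0.7588×2230 = 1692.1 kg/s.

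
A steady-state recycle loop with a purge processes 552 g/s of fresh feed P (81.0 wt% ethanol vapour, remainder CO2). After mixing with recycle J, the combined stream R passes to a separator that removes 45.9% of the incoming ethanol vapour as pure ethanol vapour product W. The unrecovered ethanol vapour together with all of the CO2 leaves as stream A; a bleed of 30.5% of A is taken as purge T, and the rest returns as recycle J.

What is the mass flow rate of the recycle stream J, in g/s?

508.4 g/s

CO2 enters only via P and leaves only via the purge: 552×0.190 = 0.305×(CO2 in A), and the separator passes all CO2, so CO2 in R = CO2 in A = 343.87 g/s.
ethanol vapour in R: m_A = 552×0.810 + (1−0.305)·(1−0.459)·m_A, so m_A = 447.12/0.6240 = 716.53 g/s.
A = (1−0.459)×716.53 + 343.87 = 731.51 g/s.
Recycle J = (1−0.305)×731.51 = 508.4 g/s.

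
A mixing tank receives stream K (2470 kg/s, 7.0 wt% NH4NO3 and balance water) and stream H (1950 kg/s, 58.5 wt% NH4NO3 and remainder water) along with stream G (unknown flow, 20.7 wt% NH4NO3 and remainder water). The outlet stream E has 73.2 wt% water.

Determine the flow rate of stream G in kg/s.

Let G be the unknown flow. Total out = 4420 + G.
water balance: 3106.3 + 0.793·G = 0.732·(4420 + G)
(0.793 − 0.732)·G = 0.732×4420 − 3106.3 = 129.09
G = 129.09 / 0.061 = 2116.2 kg/s

2116 kg/s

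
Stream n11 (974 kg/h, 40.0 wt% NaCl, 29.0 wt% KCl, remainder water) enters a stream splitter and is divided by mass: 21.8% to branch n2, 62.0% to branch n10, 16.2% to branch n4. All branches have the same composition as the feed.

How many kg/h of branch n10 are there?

Branch n10 flow = 0.620×974 = 603.88 kg/h.

603.9 kg/h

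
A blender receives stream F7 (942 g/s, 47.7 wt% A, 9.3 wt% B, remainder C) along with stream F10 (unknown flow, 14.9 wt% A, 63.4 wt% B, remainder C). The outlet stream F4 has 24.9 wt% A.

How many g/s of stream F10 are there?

Let F10 be the unknown flow. Total out = 942 + F10.
A balance: 449.33 + 0.149·F10 = 0.249·(942 + F10)
(0.149 − 0.249)·F10 = 0.249×942 − 449.33 = -214.78
F10 = -214.78 / -0.100 = 2147.8 g/s

2148 g/s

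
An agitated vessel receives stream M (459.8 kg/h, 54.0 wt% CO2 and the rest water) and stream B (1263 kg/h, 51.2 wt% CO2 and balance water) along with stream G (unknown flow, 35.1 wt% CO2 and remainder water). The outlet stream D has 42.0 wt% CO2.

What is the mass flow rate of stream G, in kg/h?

2484 kg/h

Let G be the unknown flow. Total out = 1722.8 + G.
CO2 balance: 894.95 + 0.351·G = 0.420·(1722.8 + G)
(0.351 − 0.420)·G = 0.420×1722.8 − 894.95 = -171.37
G = -171.37 / -0.069 = 2483.7 kg/h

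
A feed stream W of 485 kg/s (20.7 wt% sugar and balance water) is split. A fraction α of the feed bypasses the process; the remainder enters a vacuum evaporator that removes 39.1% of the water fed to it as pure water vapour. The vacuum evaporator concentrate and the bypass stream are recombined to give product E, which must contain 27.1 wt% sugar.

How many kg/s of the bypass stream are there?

115.6 kg/s

All 485×0.207 = 100.39 kg/s of sugar reaches E, so E = 100.39/0.271 = 370.46 kg/s and vapour = 114.54 kg/s.
The evaporator receives (1−α)·485 of feed at 0.793 water and removes 0.391 of that water:
0.391×0.793×(1−α)×485 = 114.54
(1−α) = 114.54/150.38 = 0.7617;  α = 0.2383.
Bypass flow = 0.2383×485 = 115.6 kg/s.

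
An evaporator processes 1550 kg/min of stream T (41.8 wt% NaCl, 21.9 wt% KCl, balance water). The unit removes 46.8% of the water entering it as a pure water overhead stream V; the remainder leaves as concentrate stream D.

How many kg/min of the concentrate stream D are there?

water entering = 1550×0.363 = 562.65 kg/min; overhead removed = 0.468×562.65 = 263.32 kg/min.
Concentrate = 1550 − 263.32 = 1286.7 kg/min.

1287 kg/min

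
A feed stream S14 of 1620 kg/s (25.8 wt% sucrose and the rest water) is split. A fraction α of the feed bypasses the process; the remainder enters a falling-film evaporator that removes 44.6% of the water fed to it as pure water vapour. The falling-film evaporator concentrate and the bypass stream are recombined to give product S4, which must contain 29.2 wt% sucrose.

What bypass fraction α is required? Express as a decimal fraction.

All 1620×0.258 = 417.96 kg/s of sucrose reaches S4, so S4 = 417.96/0.292 = 1431.4 kg/s and vapour = 188.63 kg/s.
The evaporator receives (1−α)·1620 of feed at 0.742 water and removes 0.446 of that water:
0.446×0.742×(1−α)×1620 = 188.63
(1−α) = 188.63/536.11 = 0.3518;  α = 0.6482.

0.648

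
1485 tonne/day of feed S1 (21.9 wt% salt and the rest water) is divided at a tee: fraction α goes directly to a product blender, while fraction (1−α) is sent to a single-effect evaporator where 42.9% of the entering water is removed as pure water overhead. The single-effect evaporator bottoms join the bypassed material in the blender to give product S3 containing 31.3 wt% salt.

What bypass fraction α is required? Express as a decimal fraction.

All 1485×0.219 = 325.21 tonne/day of salt reaches S3, so S3 = 325.21/0.313 = 1039 tonne/day and vapour = 445.97 tonne/day.
The evaporator receives (1−α)·1485 of feed at 0.781 water and removes 0.429 of that water:
0.429×0.781×(1−α)×1485 = 445.97
(1−α) = 445.97/497.55 = 0.8963;  α = 0.1037.

0.104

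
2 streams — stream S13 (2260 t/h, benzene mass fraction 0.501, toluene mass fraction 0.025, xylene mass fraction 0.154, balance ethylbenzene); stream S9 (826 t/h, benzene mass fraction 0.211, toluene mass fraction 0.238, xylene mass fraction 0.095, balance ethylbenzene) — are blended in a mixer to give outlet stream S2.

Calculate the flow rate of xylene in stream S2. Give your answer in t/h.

426.5 t/h

xylene out = xylene in = 2260×0.154 + 826×0.095 = 426.51 t/h.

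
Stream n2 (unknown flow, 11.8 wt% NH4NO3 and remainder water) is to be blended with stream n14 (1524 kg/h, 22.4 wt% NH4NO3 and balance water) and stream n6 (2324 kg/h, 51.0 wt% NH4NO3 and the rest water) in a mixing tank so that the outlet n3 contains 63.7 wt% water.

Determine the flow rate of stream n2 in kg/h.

Let n2 be the unknown flow. Total out = 3848 + n2.
water balance: 2321.4 + 0.882·n2 = 0.637·(3848 + n2)
(0.882 − 0.637)·n2 = 0.637×3848 − 2321.4 = 129.79
n2 = 129.79 / 0.245 = 529.76 kg/h

529.8 kg/h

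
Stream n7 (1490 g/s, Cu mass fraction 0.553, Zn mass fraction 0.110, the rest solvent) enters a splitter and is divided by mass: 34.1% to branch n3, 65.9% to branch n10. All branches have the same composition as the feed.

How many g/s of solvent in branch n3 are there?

171.2 g/s

Branch n3 total = 0.341×1490 = 508.09 g/s.
solvent in n3 = 0.337×508.09 = 171.23 g/s.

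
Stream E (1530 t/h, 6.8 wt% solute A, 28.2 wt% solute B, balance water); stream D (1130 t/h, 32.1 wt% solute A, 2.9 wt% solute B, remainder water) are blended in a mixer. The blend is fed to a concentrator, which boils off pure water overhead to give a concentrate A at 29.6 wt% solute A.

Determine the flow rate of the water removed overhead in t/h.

1083 t/h

solute A entering = 1530×0.068 + 1130×0.321 = 466.77 t/h.
All solute A reports to A, so A = 466.77/0.296 = 1576.9 t/h.
Total feed = 2660 t/h; overhead = 2660 − 1576.9 = 1083.1 t/h.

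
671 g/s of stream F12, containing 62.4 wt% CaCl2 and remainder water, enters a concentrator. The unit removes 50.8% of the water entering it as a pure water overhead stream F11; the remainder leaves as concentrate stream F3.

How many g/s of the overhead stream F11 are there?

water entering = 671×0.376 = 252.3 g/s; overhead removed = 0.508×252.3 = 128.17 g/s.

128.2 g/s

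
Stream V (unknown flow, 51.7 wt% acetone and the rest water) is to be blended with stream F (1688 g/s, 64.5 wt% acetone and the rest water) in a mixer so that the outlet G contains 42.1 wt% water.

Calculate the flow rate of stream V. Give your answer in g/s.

1797 g/s

Let V be the unknown flow. Total out = 1688 + V.
water balance: 599.24 + 0.483·V = 0.421·(1688 + V)
(0.483 − 0.421)·V = 0.421×1688 − 599.24 = 111.41
V = 111.41 / 0.062 = 1796.9 g/s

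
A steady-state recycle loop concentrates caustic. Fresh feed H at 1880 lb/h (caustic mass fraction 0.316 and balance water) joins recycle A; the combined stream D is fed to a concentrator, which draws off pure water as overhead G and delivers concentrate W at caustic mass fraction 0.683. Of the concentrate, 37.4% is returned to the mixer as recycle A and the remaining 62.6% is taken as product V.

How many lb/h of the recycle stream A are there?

Overall caustic balance (none leaves overhead): caustic in fresh feed = caustic in product, i.e. 1880×0.316 = (1−0.374)·W·0.683.
W = 594.08/(0.683×0.626) = 1389.5 lb/h.
Recycle A = 0.374×1389.5 = 519.66 lb/h.

519.7 lb/h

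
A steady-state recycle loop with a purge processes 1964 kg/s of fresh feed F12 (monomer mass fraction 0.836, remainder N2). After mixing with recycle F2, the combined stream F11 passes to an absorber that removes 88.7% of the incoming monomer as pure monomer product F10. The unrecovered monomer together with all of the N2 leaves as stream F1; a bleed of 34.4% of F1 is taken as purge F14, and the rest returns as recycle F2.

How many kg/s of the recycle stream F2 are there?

745.7 kg/s

N2 enters only via F12 and leaves only via the purge: 1964×0.164 = 0.344×(N2 in F1), and the absorber passes all N2, so N2 in F11 = N2 in F1 = 936.33 kg/s.
monomer in F11: m_A = 1964×0.836 + (1−0.344)·(1−0.887)·m_A, so m_A = 1641.9/0.9259 = 1773.4 kg/s.
F1 = (1−0.887)×1773.4 + 936.33 = 1136.7 kg/s.
Recycle F2 = (1−0.344)×1136.7 = 745.69 kg/s.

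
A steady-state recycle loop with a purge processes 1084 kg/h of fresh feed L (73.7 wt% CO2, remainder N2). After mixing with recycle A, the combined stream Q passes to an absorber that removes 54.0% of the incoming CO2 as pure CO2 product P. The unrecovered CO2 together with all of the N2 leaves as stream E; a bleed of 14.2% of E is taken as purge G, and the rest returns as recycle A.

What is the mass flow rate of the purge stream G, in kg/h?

371.3 kg/h

N2 enters only via L and leaves only via the purge: 1084×0.263 = 0.142×(N2 in E), and the absorber passes all N2, so N2 in Q = N2 in E = 2007.7 kg/h.
CO2 in Q: m_A = 1084×0.737 + (1−0.142)·(1−0.540)·m_A, so m_A = 798.91/0.6053 = 1319.8 kg/h.
E = (1−0.540)×1319.8 + 2007.7 = 2614.8 kg/h.
Purge G = 0.142×2614.8 = 371.3 kg/h.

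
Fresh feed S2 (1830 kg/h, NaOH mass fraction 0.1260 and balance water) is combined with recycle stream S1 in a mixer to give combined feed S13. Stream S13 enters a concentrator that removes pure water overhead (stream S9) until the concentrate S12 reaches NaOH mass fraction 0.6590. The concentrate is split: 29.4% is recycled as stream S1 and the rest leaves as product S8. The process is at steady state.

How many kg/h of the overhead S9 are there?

Overall NaOH balance (none leaves overhead): NaOH in fresh feed = NaOH in product, i.e. 1830×0.126 = (1−0.294)·S12·0.659.
S12 = 230.58/(0.659×0.706) = 495.6 kg/h.
Recycle S1 = 0.294×495.6 = 145.71 kg/h.
Combined feed S13 = 1830 + 145.71 = 1975.7 kg/h.
Overhead S9 = S13 − S12 = 1975.7 − 495.6 = 1480.1 kg/h.

1480 kg/h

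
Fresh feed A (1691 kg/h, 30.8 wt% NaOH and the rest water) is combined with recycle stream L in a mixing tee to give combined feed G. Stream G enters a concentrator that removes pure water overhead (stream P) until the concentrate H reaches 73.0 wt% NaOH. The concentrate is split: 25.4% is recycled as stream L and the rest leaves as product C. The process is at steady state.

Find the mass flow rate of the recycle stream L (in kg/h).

Overall NaOH balance (none leaves overhead): NaOH in fresh feed = NaOH in product, i.e. 1691×0.308 = (1−0.254)·H·0.730.
H = 520.83/(0.730×0.746) = 956.38 kg/h.
Recycle L = 0.254×956.38 = 242.92 kg/h.

242.9 kg/h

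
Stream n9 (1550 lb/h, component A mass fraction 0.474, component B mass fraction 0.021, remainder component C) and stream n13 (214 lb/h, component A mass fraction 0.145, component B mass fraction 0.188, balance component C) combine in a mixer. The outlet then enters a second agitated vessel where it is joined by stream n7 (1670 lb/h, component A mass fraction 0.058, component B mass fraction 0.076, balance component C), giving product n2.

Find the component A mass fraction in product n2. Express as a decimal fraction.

0.251

Overall, product flow = 3434 lb/h.
component A in = 1550×0.474 + 214×0.145 + 1670×0.058 = 862.59 lb/h.
component A fraction in n2 = 0.251.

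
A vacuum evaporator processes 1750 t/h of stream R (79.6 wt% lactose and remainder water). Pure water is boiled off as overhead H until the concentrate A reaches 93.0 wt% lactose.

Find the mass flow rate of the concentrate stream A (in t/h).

lactose is conserved: 1750×0.796 = 1393 t/h all reports to the concentrate.
Concentrate = 1393/(target fraction) = 1497.8 t/h.

1498 t/h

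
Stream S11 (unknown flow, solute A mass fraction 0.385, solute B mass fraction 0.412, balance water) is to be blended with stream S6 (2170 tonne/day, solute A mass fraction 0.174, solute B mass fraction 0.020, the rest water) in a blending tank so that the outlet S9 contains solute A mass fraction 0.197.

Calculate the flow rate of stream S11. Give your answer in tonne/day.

265.5 tonne/day

Let S11 be the unknown flow. Total out = 2170 + S11.
solute A balance: 377.58 + 0.385·S11 = 0.197·(2170 + S11)
(0.385 − 0.197)·S11 = 0.197×2170 − 377.58 = 49.91
S11 = 49.91 / 0.188 = 265.48 tonne/day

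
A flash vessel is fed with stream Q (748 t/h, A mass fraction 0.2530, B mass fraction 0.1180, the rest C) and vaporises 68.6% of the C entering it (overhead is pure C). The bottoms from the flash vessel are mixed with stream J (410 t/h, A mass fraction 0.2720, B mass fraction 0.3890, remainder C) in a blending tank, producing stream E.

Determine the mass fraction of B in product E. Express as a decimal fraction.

Vapour removed = 0.686×0.629×748 = 322.76 t/h; concentrate = 425.24 t/h.
B reaching the mixer = 88.264 (from concentrate) + 410×0.389 = 247.75 t/h.
Product flow = 425.24 + 410 = 835.24 t/h; B fraction = 0.2966.

0.2966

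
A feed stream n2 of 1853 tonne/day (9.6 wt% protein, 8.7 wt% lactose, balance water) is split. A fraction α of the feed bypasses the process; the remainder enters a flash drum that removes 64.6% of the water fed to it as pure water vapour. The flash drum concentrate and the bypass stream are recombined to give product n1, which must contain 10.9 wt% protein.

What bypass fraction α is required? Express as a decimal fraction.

All 1853×0.096 = 177.89 tonne/day of protein reaches n1, so n1 = 177.89/0.109 = 1632 tonne/day and vapour = 221 tonne/day.
The evaporator receives (1−α)·1853 of feed at 0.817 water and removes 0.646 of that water:
0.646×0.817×(1−α)×1853 = 221
(1−α) = 221/977.98 = 0.2260;  α = 0.7740.

0.774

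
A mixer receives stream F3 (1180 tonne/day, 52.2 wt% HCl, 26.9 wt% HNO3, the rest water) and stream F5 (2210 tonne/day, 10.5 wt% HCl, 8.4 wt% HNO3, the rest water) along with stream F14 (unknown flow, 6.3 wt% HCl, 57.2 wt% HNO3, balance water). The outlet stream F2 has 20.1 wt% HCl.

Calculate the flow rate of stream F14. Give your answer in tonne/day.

1207 tonne/day

Let F14 be the unknown flow. Total out = 3390 + F14.
HCl balance: 848.01 + 0.063·F14 = 0.201·(3390 + F14)
(0.063 − 0.201)·F14 = 0.201×3390 − 848.01 = -166.62
F14 = -166.62 / -0.138 = 1207.4 tonne/day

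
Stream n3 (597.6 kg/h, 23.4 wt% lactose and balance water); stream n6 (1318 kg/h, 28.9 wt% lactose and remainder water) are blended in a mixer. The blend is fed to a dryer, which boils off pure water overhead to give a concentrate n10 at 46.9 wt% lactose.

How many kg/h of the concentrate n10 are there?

1110 kg/h

lactose entering = 597.6×0.234 + 1318×0.289 = 520.74 kg/h.
All lactose reports to n10, so n10 = 520.74/0.469 = 1110.3 kg/h.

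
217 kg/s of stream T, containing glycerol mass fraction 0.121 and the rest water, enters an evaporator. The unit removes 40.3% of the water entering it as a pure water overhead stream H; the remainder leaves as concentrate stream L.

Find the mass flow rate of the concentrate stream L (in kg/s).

water entering = 217×0.879 = 190.74 kg/s; overhead removed = 0.403×190.74 = 76.869 kg/s.
Concentrate = 217 − 76.869 = 140.13 kg/s.

140.1 kg/s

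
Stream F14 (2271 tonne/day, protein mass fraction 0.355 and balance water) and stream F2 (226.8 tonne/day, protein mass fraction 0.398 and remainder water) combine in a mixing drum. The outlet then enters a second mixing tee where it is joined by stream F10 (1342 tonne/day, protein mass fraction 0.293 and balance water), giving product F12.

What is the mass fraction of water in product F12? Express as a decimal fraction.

Overall, product flow = 3839.8 tonne/day.
water in = 2271×0.645 + 226.8×0.602 + 1342×0.707 = 2550.1 tonne/day.
water fraction in F12 = 0.664.

0.664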